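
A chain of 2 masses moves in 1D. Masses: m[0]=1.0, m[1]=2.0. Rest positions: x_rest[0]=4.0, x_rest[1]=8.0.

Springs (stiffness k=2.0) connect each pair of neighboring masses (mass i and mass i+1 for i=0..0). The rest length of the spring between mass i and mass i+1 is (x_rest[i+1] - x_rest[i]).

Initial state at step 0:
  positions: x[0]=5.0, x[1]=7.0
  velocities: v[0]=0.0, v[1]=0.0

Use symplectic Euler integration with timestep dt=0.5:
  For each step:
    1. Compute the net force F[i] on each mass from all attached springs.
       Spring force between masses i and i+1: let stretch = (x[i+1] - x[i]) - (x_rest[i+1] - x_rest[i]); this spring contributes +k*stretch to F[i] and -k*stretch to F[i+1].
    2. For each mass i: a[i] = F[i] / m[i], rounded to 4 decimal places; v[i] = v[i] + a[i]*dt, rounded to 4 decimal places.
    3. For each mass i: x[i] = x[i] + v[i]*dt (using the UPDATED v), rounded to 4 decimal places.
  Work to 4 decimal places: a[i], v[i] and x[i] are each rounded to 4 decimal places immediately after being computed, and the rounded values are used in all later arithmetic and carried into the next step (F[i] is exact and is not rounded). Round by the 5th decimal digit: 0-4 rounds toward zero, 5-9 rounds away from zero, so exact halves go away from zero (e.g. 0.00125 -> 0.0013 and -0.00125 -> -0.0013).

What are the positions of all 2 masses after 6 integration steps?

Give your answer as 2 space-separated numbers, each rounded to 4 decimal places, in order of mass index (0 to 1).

Answer: 4.9914 7.0044

Derivation:
Step 0: x=[5.0000 7.0000] v=[0.0000 0.0000]
Step 1: x=[4.0000 7.5000] v=[-2.0000 1.0000]
Step 2: x=[2.7500 8.1250] v=[-2.5000 1.2500]
Step 3: x=[2.1875 8.4063] v=[-1.1250 0.5625]
Step 4: x=[2.7344 8.1329] v=[1.0938 -0.5469]
Step 5: x=[3.9806 7.5098] v=[2.4923 -1.2462]
Step 6: x=[4.9914 7.0044] v=[2.0215 -1.0108]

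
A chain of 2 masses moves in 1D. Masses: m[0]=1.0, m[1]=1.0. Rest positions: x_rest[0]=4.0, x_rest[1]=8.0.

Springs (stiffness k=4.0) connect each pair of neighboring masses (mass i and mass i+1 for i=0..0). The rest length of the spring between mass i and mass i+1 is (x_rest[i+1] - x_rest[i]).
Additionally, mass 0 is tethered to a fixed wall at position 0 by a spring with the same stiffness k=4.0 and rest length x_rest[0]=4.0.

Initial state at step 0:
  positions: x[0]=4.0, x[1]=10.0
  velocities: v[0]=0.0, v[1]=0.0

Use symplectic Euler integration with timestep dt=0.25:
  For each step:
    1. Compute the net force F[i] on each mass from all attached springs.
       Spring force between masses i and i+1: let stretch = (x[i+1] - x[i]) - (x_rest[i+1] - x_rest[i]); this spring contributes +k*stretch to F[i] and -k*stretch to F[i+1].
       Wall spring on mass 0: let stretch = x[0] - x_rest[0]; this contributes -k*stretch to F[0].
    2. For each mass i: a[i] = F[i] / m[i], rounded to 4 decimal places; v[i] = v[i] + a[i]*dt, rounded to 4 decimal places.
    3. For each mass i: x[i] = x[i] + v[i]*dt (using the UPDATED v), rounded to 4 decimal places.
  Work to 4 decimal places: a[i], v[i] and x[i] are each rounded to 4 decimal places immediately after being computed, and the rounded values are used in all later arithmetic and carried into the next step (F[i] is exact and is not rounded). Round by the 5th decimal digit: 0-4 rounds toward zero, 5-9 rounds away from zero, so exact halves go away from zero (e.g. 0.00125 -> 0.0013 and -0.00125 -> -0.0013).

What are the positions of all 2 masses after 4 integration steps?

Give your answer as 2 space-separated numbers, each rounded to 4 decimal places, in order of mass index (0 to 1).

Step 0: x=[4.0000 10.0000] v=[0.0000 0.0000]
Step 1: x=[4.5000 9.5000] v=[2.0000 -2.0000]
Step 2: x=[5.1250 8.7500] v=[2.5000 -3.0000]
Step 3: x=[5.3750 8.0938] v=[1.0000 -2.6250]
Step 4: x=[4.9610 7.7579] v=[-1.6562 -1.3438]

Answer: 4.9610 7.7579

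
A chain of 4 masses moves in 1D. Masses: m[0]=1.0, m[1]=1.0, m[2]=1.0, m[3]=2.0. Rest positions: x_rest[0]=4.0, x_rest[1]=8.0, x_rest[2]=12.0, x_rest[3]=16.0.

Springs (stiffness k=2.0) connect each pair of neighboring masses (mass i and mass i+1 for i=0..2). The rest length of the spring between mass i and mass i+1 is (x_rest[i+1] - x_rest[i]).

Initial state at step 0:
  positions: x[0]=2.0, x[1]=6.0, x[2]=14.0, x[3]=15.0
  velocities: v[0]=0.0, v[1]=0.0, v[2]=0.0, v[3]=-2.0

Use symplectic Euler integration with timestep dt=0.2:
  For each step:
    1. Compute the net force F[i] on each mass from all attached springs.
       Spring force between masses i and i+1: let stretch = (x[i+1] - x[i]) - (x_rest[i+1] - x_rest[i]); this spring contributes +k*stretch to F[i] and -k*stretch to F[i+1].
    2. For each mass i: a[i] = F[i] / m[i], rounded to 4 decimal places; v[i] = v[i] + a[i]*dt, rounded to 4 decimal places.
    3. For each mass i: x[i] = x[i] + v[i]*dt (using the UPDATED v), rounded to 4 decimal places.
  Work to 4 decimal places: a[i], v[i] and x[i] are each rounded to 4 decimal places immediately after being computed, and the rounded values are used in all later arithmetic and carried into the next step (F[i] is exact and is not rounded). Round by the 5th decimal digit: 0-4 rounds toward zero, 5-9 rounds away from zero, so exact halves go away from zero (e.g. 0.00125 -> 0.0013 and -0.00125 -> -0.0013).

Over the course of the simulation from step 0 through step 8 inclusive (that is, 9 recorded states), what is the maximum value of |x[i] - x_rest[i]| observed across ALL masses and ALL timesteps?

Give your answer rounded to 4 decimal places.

Step 0: x=[2.0000 6.0000 14.0000 15.0000] v=[0.0000 0.0000 0.0000 -2.0000]
Step 1: x=[2.0000 6.3200 13.4400 14.7200] v=[0.0000 1.6000 -2.8000 -1.4000]
Step 2: x=[2.0256 6.8640 12.4128 14.5488] v=[0.1280 2.7200 -5.1360 -0.8560]
Step 3: x=[2.1183 7.4648 11.1126 14.4522] v=[0.4634 3.0042 -6.5011 -0.4832]
Step 4: x=[2.3187 7.9297 9.7877 14.3820] v=[1.0020 2.3247 -6.6244 -0.3511]
Step 5: x=[2.6480 8.0944 8.6817 14.2880] v=[1.6464 0.8235 -5.5299 -0.4700]
Step 6: x=[3.0930 7.8704 7.9772 14.1297] v=[2.2250 -1.1201 -3.5223 -0.7913]
Step 7: x=[3.6002 7.2727 7.7564 13.8853] v=[2.5360 -2.9883 -1.1040 -1.2218]
Step 8: x=[4.0812 6.4199 7.9872 13.5558] v=[2.4050 -4.2638 1.1541 -1.6476]
Max displacement = 4.2436

Answer: 4.2436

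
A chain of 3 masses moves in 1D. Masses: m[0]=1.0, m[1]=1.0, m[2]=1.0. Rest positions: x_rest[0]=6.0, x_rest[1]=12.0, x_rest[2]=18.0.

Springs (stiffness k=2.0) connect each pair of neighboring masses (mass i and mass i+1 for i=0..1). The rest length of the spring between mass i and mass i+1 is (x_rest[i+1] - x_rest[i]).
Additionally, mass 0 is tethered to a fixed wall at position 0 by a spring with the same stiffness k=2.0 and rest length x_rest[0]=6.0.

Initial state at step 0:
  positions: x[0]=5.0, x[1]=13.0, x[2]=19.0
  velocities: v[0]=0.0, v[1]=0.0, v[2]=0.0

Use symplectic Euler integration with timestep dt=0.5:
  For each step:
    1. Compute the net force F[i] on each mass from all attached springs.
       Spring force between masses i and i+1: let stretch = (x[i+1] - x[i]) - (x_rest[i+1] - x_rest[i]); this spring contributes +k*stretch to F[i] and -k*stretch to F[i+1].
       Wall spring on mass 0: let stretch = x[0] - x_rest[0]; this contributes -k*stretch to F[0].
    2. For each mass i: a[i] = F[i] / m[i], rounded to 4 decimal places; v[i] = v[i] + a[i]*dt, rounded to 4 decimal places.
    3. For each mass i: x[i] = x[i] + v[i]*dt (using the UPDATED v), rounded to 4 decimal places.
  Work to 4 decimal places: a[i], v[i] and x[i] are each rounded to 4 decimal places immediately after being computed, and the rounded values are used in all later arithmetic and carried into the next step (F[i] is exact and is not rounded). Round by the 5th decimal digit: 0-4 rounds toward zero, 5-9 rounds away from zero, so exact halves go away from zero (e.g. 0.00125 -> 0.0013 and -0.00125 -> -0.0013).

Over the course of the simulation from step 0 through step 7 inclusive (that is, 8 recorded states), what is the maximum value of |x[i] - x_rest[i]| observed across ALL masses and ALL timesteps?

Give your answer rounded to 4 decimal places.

Answer: 1.5000

Derivation:
Step 0: x=[5.0000 13.0000 19.0000] v=[0.0000 0.0000 0.0000]
Step 1: x=[6.5000 12.0000 19.0000] v=[3.0000 -2.0000 0.0000]
Step 2: x=[7.5000 11.7500 18.5000] v=[2.0000 -0.5000 -1.0000]
Step 3: x=[6.8750 12.7500 17.6250] v=[-1.2500 2.0000 -1.7500]
Step 4: x=[5.7500 13.2500 17.3125] v=[-2.2500 1.0000 -0.6250]
Step 5: x=[5.5000 12.0313 17.9688] v=[-0.5000 -2.4375 1.3125]
Step 6: x=[5.7657 10.5157 18.6563] v=[0.5313 -3.0313 1.3750]
Step 7: x=[5.5235 10.6954 18.2735] v=[-0.4844 0.3593 -0.7656]
Max displacement = 1.5000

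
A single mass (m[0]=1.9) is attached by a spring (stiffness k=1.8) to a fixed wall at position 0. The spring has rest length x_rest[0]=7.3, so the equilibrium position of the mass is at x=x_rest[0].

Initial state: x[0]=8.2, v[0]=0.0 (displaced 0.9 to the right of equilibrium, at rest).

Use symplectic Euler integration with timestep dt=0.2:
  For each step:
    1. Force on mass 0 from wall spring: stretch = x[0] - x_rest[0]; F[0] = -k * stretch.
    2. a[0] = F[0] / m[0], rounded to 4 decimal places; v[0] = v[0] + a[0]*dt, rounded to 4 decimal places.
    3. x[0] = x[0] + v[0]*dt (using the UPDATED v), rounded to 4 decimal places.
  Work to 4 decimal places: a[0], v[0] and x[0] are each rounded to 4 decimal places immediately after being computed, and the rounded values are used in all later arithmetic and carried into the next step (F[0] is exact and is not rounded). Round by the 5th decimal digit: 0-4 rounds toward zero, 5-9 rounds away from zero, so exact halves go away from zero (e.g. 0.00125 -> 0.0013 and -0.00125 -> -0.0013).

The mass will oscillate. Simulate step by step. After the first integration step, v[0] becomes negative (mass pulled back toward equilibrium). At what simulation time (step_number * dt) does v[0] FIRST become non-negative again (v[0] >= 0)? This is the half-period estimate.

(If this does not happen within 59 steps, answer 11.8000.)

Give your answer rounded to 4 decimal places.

Answer: 3.4000

Derivation:
Step 0: x=[8.2000] v=[0.0000]
Step 1: x=[8.1659] v=[-0.1705]
Step 2: x=[8.0990] v=[-0.3346]
Step 3: x=[8.0018] v=[-0.4860]
Step 4: x=[7.8780] v=[-0.6190]
Step 5: x=[7.7323] v=[-0.7285]
Step 6: x=[7.5702] v=[-0.8104]
Step 7: x=[7.3979] v=[-0.8616]
Step 8: x=[7.2219] v=[-0.8801]
Step 9: x=[7.0488] v=[-0.8653]
Step 10: x=[6.8853] v=[-0.8177]
Step 11: x=[6.7375] v=[-0.7391]
Step 12: x=[6.6110] v=[-0.6325]
Step 13: x=[6.5106] v=[-0.5020]
Step 14: x=[6.4401] v=[-0.3524]
Step 15: x=[6.4022] v=[-0.1895]
Step 16: x=[6.3983] v=[-0.0194]
Step 17: x=[6.4286] v=[0.1514]
First v>=0 after going negative at step 17, time=3.4000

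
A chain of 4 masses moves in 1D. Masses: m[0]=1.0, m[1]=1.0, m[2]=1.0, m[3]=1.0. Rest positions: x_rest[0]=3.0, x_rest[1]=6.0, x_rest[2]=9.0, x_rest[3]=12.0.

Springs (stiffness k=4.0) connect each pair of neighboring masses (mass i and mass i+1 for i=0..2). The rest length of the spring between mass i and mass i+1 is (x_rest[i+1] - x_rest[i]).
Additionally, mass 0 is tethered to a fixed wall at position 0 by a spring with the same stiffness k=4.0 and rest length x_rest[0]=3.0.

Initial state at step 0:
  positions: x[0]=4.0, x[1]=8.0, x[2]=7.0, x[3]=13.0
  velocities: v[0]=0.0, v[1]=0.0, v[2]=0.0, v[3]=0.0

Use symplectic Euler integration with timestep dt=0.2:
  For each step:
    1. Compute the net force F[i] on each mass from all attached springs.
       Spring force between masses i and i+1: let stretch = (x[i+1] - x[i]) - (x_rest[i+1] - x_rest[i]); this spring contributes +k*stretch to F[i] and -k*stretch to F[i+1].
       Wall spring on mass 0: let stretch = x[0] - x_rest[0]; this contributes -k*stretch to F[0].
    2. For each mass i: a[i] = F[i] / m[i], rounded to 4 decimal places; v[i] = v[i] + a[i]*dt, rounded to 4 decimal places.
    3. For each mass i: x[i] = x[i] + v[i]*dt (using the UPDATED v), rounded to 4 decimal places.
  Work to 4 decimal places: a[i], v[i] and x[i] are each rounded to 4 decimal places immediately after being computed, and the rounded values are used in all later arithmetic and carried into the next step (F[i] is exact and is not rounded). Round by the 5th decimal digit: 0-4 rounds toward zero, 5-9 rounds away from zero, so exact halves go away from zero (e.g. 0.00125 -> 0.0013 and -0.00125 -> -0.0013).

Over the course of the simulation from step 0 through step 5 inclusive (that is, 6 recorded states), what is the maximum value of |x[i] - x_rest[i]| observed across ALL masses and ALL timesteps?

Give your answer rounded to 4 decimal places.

Step 0: x=[4.0000 8.0000 7.0000 13.0000] v=[0.0000 0.0000 0.0000 0.0000]
Step 1: x=[4.0000 7.2000 8.1200 12.5200] v=[0.0000 -4.0000 5.6000 -2.4000]
Step 2: x=[3.8720 6.0352 9.7968 11.8160] v=[-0.6400 -5.8240 8.3840 -3.5200]
Step 3: x=[3.4706 5.1261 11.1948 11.2689] v=[-2.0070 -4.5453 6.9901 -2.7354]
Step 4: x=[2.7788 4.9232 11.6337 11.1900] v=[-3.4591 -1.0147 2.1944 -0.3947]
Step 5: x=[1.9855 5.4508 10.9279 11.6621] v=[-3.9666 2.6382 -3.5290 2.3603]
Max displacement = 2.6337

Answer: 2.6337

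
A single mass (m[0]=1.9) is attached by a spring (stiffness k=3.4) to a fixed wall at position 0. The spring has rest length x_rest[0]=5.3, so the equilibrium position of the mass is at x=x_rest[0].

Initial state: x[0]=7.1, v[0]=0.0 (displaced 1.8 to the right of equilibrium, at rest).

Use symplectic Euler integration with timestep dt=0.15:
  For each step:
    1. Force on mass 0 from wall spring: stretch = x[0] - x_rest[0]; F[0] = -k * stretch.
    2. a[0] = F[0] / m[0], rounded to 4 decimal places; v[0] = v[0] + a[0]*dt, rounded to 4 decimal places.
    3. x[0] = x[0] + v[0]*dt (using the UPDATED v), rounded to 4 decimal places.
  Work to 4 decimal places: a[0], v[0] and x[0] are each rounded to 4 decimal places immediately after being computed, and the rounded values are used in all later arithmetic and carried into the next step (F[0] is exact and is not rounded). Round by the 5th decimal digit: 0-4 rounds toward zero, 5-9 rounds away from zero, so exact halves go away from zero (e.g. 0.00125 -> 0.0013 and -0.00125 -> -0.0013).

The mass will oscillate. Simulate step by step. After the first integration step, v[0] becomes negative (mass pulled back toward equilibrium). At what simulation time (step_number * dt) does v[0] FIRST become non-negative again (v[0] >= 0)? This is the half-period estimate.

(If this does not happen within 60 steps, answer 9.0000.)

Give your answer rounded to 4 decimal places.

Answer: 2.4000

Derivation:
Step 0: x=[7.1000] v=[0.0000]
Step 1: x=[7.0275] v=[-0.4832]
Step 2: x=[6.8855] v=[-0.9469]
Step 3: x=[6.6796] v=[-1.3725]
Step 4: x=[6.4182] v=[-1.7428]
Step 5: x=[6.1118] v=[-2.0430]
Step 6: x=[5.7727] v=[-2.2609]
Step 7: x=[5.4145] v=[-2.3878]
Step 8: x=[5.0517] v=[-2.4185]
Step 9: x=[4.6989] v=[-2.3519]
Step 10: x=[4.3703] v=[-2.1905]
Step 11: x=[4.0792] v=[-1.9409]
Step 12: x=[3.8372] v=[-1.6132]
Step 13: x=[3.6541] v=[-1.2206]
Step 14: x=[3.5373] v=[-0.7788]
Step 15: x=[3.4914] v=[-0.3057]
Step 16: x=[3.5184] v=[0.1798]
First v>=0 after going negative at step 16, time=2.4000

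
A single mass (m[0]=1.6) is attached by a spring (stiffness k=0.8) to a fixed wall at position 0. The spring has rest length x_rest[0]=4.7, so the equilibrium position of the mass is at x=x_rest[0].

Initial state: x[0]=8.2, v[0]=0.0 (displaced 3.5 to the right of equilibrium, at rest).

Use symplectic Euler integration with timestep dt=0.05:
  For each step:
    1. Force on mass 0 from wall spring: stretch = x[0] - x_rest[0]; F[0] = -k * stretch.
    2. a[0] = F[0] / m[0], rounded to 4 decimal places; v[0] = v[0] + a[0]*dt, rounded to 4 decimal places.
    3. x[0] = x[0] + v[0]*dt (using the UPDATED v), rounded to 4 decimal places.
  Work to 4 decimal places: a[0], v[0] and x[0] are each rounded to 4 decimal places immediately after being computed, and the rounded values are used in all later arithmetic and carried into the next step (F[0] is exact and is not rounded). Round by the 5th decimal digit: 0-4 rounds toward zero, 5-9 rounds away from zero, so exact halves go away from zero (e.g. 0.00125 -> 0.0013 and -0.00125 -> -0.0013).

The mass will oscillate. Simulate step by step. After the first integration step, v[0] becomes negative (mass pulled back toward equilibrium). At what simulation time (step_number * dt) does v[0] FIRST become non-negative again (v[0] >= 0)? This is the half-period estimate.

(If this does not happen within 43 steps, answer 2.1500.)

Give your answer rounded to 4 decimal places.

Answer: 2.1500

Derivation:
Step 0: x=[8.2000] v=[0.0000]
Step 1: x=[8.1956] v=[-0.0875]
Step 2: x=[8.1869] v=[-0.1749]
Step 3: x=[8.1738] v=[-0.2621]
Step 4: x=[8.1564] v=[-0.3489]
Step 5: x=[8.1346] v=[-0.4353]
Step 6: x=[8.1085] v=[-0.5212]
Step 7: x=[8.0782] v=[-0.6064]
Step 8: x=[8.0437] v=[-0.6909]
Step 9: x=[8.0050] v=[-0.7745]
Step 10: x=[7.9621] v=[-0.8571]
Step 11: x=[7.9152] v=[-0.9387]
Step 12: x=[7.8642] v=[-1.0191]
Step 13: x=[7.8093] v=[-1.0982]
Step 14: x=[7.7505] v=[-1.1759]
Step 15: x=[7.6879] v=[-1.2522]
Step 16: x=[7.6216] v=[-1.3269]
Step 17: x=[7.5516] v=[-1.3999]
Step 18: x=[7.4780] v=[-1.4712]
Step 19: x=[7.4010] v=[-1.5407]
Step 20: x=[7.3206] v=[-1.6082]
Step 21: x=[7.2369] v=[-1.6737]
Step 22: x=[7.1500] v=[-1.7371]
Step 23: x=[7.0601] v=[-1.7984]
Step 24: x=[6.9672] v=[-1.8574]
Step 25: x=[6.8715] v=[-1.9141]
Step 26: x=[6.7731] v=[-1.9684]
Step 27: x=[6.6721] v=[-2.0202]
Step 28: x=[6.5686] v=[-2.0695]
Step 29: x=[6.4628] v=[-2.1162]
Step 30: x=[6.3548] v=[-2.1603]
Step 31: x=[6.2447] v=[-2.2017]
Step 32: x=[6.1327] v=[-2.2403]
Step 33: x=[6.0189] v=[-2.2761]
Step 34: x=[5.9034] v=[-2.3091]
Step 35: x=[5.7864] v=[-2.3392]
Step 36: x=[5.6681] v=[-2.3664]
Step 37: x=[5.5486] v=[-2.3906]
Step 38: x=[5.4280] v=[-2.4118]
Step 39: x=[5.3065] v=[-2.4300]
Step 40: x=[5.1842] v=[-2.4452]
Step 41: x=[5.0613] v=[-2.4573]
Step 42: x=[4.9380] v=[-2.4663]
Step 43: x=[4.8144] v=[-2.4723]
v[0] did not become non-negative within 43 steps; using fallback time=2.1500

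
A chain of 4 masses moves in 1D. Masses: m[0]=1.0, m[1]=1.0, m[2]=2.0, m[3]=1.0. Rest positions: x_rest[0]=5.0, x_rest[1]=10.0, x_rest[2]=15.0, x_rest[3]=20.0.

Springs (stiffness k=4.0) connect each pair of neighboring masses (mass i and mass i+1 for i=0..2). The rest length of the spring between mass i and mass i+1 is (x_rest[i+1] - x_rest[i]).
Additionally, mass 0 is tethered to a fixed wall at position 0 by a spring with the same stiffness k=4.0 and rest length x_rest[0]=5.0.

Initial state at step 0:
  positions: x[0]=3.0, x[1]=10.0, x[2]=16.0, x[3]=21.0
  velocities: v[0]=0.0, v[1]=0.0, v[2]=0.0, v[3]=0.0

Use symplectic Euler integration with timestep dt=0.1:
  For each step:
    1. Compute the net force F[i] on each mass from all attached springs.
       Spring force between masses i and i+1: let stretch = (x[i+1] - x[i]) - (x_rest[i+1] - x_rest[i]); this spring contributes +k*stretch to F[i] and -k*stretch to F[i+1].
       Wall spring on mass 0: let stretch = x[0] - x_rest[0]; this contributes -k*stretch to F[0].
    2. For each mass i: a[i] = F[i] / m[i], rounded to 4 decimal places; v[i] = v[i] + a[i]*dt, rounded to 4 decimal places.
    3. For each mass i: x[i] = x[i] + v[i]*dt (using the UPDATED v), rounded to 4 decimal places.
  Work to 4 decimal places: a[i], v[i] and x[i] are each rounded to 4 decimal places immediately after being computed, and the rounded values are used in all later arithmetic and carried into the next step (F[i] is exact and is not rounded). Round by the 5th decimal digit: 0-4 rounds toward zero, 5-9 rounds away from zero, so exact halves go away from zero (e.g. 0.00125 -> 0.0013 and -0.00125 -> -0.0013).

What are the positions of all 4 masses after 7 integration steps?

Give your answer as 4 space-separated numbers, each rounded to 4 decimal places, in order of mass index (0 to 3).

Step 0: x=[3.0000 10.0000 16.0000 21.0000] v=[0.0000 0.0000 0.0000 0.0000]
Step 1: x=[3.1600 9.9600 15.9800 21.0000] v=[1.6000 -0.4000 -0.2000 0.0000]
Step 2: x=[3.4656 9.8888 15.9400 20.9992] v=[3.0560 -0.7120 -0.4000 -0.0080]
Step 3: x=[3.8895 9.8027 15.8802 20.9960] v=[4.2390 -0.8608 -0.5984 -0.0317]
Step 4: x=[4.3944 9.7232 15.8011 20.9882] v=[5.0485 -0.7951 -0.7907 -0.0780]
Step 5: x=[4.9366 9.6737 15.7042 20.9729] v=[5.4223 -0.4955 -0.9689 -0.1528]
Step 6: x=[5.4709 9.6759 15.5921 20.9469] v=[5.3425 0.0219 -1.1213 -0.2603]
Step 7: x=[5.9545 9.7465 15.4687 20.9067] v=[4.8361 0.7064 -1.2336 -0.4022]

Answer: 5.9545 9.7465 15.4687 20.9067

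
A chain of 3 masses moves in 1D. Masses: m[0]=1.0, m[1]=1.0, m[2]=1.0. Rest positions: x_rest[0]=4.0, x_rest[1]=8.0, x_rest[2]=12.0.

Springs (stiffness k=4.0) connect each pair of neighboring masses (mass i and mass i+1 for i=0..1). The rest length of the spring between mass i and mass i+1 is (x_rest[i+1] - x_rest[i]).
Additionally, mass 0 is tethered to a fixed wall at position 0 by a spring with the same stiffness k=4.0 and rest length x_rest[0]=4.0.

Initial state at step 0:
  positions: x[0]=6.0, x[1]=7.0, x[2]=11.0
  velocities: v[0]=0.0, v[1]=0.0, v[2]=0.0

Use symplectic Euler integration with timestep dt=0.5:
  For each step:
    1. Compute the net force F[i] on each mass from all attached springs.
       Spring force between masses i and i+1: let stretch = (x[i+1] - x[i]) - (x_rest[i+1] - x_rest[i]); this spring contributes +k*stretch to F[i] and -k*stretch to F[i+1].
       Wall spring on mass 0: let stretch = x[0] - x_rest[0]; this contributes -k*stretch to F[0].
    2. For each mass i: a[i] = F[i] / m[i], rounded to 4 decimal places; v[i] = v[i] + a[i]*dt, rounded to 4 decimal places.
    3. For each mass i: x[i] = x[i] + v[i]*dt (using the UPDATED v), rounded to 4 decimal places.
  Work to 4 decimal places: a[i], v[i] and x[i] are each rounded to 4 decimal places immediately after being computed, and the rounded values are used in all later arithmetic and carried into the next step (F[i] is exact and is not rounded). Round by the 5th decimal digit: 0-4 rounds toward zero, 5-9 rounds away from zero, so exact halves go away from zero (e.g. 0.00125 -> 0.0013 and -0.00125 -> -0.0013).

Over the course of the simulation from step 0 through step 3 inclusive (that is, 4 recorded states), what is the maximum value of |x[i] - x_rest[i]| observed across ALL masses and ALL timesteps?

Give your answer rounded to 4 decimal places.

Step 0: x=[6.0000 7.0000 11.0000] v=[0.0000 0.0000 0.0000]
Step 1: x=[1.0000 10.0000 11.0000] v=[-10.0000 6.0000 0.0000]
Step 2: x=[4.0000 5.0000 14.0000] v=[6.0000 -10.0000 6.0000]
Step 3: x=[4.0000 8.0000 12.0000] v=[0.0000 6.0000 -4.0000]
Max displacement = 3.0000

Answer: 3.0000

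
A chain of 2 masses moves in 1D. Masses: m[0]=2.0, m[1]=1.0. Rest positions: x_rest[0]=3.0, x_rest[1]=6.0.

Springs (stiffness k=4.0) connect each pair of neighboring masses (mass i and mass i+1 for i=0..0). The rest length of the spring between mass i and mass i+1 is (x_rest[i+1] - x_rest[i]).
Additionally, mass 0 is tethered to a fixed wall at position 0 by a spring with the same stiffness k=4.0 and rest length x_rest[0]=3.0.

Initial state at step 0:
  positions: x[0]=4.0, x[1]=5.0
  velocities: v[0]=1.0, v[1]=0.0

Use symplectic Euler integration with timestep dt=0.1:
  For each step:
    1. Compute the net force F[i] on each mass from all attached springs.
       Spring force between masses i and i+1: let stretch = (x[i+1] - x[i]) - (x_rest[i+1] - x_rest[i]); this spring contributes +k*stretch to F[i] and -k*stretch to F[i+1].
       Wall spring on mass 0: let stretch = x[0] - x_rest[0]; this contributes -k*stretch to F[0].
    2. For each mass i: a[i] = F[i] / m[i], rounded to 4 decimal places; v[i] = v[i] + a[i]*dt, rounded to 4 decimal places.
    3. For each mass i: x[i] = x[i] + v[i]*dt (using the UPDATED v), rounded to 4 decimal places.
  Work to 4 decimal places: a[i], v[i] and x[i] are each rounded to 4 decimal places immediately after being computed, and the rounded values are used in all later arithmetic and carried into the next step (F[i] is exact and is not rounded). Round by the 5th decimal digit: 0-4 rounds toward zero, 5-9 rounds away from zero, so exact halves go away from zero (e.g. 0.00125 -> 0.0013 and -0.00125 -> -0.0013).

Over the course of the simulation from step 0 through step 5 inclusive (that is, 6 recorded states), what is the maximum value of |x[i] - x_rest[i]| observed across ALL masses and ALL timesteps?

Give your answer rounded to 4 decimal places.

Step 0: x=[4.0000 5.0000] v=[1.0000 0.0000]
Step 1: x=[4.0400 5.0800] v=[0.4000 0.8000]
Step 2: x=[4.0200 5.2384] v=[-0.2000 1.5840]
Step 3: x=[3.9440 5.4681] v=[-0.7603 2.2966]
Step 4: x=[3.8196 5.7568] v=[-1.2443 2.8870]
Step 5: x=[3.6575 6.0880] v=[-1.6208 3.3121]
Max displacement = 1.0400

Answer: 1.0400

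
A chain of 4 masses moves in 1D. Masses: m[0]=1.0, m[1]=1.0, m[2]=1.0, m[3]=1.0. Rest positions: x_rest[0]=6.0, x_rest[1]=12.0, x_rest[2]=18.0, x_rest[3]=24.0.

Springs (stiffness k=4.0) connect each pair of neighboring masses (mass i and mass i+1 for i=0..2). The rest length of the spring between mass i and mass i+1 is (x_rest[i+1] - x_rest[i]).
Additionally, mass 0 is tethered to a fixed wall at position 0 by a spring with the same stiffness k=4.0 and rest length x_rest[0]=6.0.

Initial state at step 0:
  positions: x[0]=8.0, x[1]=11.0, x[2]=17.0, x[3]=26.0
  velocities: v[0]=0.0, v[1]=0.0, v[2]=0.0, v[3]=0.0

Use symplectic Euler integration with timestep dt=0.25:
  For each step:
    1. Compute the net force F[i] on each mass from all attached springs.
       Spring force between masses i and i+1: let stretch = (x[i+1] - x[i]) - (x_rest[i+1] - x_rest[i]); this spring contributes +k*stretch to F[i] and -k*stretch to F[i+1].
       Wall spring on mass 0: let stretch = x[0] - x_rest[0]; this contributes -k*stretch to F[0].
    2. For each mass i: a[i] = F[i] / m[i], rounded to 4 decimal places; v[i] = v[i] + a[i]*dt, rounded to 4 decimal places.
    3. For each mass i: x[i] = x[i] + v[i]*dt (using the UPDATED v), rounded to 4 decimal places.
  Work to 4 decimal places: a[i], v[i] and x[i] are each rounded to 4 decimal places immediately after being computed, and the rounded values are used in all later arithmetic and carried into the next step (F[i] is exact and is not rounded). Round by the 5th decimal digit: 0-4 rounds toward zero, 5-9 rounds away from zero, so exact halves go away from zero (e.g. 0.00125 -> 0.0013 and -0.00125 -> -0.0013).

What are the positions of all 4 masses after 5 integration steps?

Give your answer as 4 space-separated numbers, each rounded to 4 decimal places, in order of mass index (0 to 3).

Answer: 5.7657 12.5684 19.1543 23.3682

Derivation:
Step 0: x=[8.0000 11.0000 17.0000 26.0000] v=[0.0000 0.0000 0.0000 0.0000]
Step 1: x=[6.7500 11.7500 17.7500 25.2500] v=[-5.0000 3.0000 3.0000 -3.0000]
Step 2: x=[5.0625 12.7500 18.8750 24.1250] v=[-6.7500 4.0000 4.5000 -4.5000]
Step 3: x=[4.0313 13.3594 19.7813 23.1875] v=[-4.1250 2.4375 3.6250 -3.7500]
Step 4: x=[4.3243 13.2422 19.9336 22.8985] v=[1.1718 -0.4687 0.6093 -1.1562]
Step 5: x=[5.7657 12.5684 19.1543 23.3682] v=[5.7654 -2.6952 -3.1172 1.8789]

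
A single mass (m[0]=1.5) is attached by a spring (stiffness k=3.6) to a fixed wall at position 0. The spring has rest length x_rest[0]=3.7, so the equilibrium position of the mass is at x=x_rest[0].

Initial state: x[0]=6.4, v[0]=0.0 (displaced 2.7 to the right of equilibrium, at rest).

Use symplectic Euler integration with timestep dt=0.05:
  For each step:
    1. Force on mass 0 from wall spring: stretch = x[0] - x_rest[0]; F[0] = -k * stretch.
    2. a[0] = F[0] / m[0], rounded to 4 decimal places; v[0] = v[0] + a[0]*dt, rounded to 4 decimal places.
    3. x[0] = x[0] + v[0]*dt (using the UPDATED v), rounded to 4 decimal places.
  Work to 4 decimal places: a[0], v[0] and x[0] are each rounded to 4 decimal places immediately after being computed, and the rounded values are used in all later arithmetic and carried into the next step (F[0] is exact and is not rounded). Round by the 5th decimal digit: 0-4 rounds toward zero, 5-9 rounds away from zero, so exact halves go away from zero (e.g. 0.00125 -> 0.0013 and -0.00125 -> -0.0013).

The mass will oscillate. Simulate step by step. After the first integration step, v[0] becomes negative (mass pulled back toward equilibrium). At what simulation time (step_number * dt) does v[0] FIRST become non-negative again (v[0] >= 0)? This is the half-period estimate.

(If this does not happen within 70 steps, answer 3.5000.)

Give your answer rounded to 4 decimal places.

Step 0: x=[6.4000] v=[0.0000]
Step 1: x=[6.3838] v=[-0.3240]
Step 2: x=[6.3515] v=[-0.6461]
Step 3: x=[6.3033] v=[-0.9643]
Step 4: x=[6.2395] v=[-1.2767]
Step 5: x=[6.1604] v=[-1.5814]
Step 6: x=[6.0666] v=[-1.8767]
Step 7: x=[5.9586] v=[-2.1607]
Step 8: x=[5.8370] v=[-2.4317]
Step 9: x=[5.7026] v=[-2.6881]
Step 10: x=[5.5562] v=[-2.9284]
Step 11: x=[5.3986] v=[-3.1511]
Step 12: x=[5.2309] v=[-3.3549]
Step 13: x=[5.0540] v=[-3.5386]
Step 14: x=[4.8689] v=[-3.7011]
Step 15: x=[4.6768] v=[-3.8414]
Step 16: x=[4.4789] v=[-3.9586]
Step 17: x=[4.2763] v=[-4.0521]
Step 18: x=[4.0702] v=[-4.1213]
Step 19: x=[3.8619] v=[-4.1657]
Step 20: x=[3.6526] v=[-4.1851]
Step 21: x=[3.4436] v=[-4.1794]
Step 22: x=[3.2362] v=[-4.1486]
Step 23: x=[3.0316] v=[-4.0929]
Step 24: x=[2.8310] v=[-4.0127]
Step 25: x=[2.6356] v=[-3.9084]
Step 26: x=[2.4466] v=[-3.7807]
Step 27: x=[2.2651] v=[-3.6303]
Step 28: x=[2.0922] v=[-3.4581]
Step 29: x=[1.9289] v=[-3.2652]
Step 30: x=[1.7763] v=[-3.0527]
Step 31: x=[1.6352] v=[-2.8219]
Step 32: x=[1.5065] v=[-2.5741]
Step 33: x=[1.3910] v=[-2.3109]
Step 34: x=[1.2893] v=[-2.0338]
Step 35: x=[1.2021] v=[-1.7445]
Step 36: x=[1.1299] v=[-1.4448]
Step 37: x=[1.0731] v=[-1.1364]
Step 38: x=[1.0320] v=[-0.8212]
Step 39: x=[1.0070] v=[-0.5010]
Step 40: x=[0.9981] v=[-0.1778]
Step 41: x=[1.0054] v=[0.1464]
First v>=0 after going negative at step 41, time=2.0500

Answer: 2.0500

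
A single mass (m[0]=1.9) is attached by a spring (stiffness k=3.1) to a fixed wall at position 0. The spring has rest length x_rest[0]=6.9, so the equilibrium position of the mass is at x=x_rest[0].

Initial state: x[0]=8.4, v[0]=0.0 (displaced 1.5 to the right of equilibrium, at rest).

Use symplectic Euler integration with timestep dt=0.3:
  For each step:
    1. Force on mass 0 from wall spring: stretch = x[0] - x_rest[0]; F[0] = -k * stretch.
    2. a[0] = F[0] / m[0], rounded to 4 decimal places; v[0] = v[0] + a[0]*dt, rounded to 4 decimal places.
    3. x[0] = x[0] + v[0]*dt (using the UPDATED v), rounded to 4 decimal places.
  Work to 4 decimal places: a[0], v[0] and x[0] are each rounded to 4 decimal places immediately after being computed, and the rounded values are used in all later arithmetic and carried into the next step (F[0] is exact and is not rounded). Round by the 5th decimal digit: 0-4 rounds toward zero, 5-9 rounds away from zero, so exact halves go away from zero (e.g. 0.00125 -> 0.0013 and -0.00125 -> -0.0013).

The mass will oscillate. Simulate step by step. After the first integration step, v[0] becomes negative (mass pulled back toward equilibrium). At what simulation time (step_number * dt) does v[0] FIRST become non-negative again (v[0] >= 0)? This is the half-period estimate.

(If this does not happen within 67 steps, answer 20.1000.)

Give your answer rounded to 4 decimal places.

Answer: 2.7000

Derivation:
Step 0: x=[8.4000] v=[0.0000]
Step 1: x=[8.1797] v=[-0.7342]
Step 2: x=[7.7715] v=[-1.3606]
Step 3: x=[7.2353] v=[-1.7872]
Step 4: x=[6.6499] v=[-1.9513]
Step 5: x=[6.1012] v=[-1.8289]
Step 6: x=[5.6698] v=[-1.4379]
Step 7: x=[5.4191] v=[-0.8357]
Step 8: x=[5.3859] v=[-0.1108]
Step 9: x=[5.5750] v=[0.6303]
First v>=0 after going negative at step 9, time=2.7000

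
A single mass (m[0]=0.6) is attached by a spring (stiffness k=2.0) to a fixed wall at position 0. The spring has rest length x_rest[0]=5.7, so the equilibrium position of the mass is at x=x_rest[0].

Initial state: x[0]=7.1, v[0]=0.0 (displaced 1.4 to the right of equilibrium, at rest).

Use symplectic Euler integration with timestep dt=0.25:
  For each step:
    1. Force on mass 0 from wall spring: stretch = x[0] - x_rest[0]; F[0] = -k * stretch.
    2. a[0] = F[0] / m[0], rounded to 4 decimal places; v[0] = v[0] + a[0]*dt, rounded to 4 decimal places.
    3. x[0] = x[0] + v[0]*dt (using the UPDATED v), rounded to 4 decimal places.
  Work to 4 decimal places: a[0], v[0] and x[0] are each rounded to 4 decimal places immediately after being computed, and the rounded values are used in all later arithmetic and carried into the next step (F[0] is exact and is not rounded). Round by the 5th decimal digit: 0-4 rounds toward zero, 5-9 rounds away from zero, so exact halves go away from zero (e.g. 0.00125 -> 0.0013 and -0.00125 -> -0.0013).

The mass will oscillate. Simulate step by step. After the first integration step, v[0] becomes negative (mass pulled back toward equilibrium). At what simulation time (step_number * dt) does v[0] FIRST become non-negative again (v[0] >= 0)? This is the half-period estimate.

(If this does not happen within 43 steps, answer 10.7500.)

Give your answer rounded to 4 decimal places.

Step 0: x=[7.1000] v=[0.0000]
Step 1: x=[6.8083] v=[-1.1667]
Step 2: x=[6.2857] v=[-2.0903]
Step 3: x=[5.6411] v=[-2.5784]
Step 4: x=[5.0088] v=[-2.5293]
Step 5: x=[4.5205] v=[-1.9533]
Step 6: x=[4.2779] v=[-0.9704]
Step 7: x=[4.3316] v=[0.2147]
First v>=0 after going negative at step 7, time=1.7500

Answer: 1.7500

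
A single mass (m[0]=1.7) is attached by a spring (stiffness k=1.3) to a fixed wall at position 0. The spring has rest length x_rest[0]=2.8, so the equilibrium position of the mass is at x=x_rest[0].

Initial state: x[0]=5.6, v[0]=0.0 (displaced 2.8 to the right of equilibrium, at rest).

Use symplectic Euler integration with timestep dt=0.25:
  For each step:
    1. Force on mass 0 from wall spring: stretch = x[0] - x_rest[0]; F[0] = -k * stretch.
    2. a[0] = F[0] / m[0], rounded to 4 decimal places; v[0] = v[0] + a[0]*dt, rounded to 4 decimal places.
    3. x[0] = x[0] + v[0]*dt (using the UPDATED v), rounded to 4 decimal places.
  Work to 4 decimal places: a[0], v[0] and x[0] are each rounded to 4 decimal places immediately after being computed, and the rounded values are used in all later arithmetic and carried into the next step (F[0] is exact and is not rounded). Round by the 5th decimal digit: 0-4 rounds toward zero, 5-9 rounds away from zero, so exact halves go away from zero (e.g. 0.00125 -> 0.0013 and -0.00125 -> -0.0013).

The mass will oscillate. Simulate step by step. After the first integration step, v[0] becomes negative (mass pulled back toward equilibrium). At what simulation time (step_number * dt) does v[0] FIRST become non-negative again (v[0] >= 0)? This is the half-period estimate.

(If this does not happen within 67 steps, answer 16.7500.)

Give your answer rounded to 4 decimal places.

Answer: 3.7500

Derivation:
Step 0: x=[5.6000] v=[0.0000]
Step 1: x=[5.4662] v=[-0.5353]
Step 2: x=[5.2050] v=[-1.0450]
Step 3: x=[4.8288] v=[-1.5048]
Step 4: x=[4.3556] v=[-1.8927]
Step 5: x=[3.8081] v=[-2.1901]
Step 6: x=[3.2124] v=[-2.3828]
Step 7: x=[2.5970] v=[-2.4617]
Step 8: x=[1.9913] v=[-2.4229]
Step 9: x=[1.4242] v=[-2.2683]
Step 10: x=[0.9229] v=[-2.0053]
Step 11: x=[0.5113] v=[-1.6465]
Step 12: x=[0.2091] v=[-1.2090]
Step 13: x=[0.0307] v=[-0.7137]
Step 14: x=[-0.0154] v=[-0.1843]
Step 15: x=[0.0731] v=[0.3540]
First v>=0 after going negative at step 15, time=3.7500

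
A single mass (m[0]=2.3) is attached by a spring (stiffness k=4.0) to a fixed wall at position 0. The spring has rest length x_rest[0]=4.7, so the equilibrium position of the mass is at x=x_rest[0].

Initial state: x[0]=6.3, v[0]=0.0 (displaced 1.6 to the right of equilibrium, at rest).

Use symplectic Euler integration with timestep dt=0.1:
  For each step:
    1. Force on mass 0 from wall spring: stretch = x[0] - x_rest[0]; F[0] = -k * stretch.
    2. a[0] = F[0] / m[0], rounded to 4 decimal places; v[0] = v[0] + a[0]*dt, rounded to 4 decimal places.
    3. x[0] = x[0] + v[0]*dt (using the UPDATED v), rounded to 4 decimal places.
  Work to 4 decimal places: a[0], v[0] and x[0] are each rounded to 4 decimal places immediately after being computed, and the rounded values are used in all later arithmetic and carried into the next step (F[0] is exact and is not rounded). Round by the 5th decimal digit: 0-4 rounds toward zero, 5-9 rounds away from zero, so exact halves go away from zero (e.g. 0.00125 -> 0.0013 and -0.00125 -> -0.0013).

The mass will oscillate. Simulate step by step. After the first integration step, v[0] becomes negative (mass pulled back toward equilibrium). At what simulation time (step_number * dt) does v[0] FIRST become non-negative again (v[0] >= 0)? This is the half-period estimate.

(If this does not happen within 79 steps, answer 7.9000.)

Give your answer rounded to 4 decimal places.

Answer: 2.4000

Derivation:
Step 0: x=[6.3000] v=[0.0000]
Step 1: x=[6.2722] v=[-0.2783]
Step 2: x=[6.2170] v=[-0.5517]
Step 3: x=[6.1355] v=[-0.8155]
Step 4: x=[6.0290] v=[-1.0652]
Step 5: x=[5.8994] v=[-1.2963]
Step 6: x=[5.7489] v=[-1.5049]
Step 7: x=[5.5802] v=[-1.6873]
Step 8: x=[5.3962] v=[-1.8404]
Step 9: x=[5.2001] v=[-1.9615]
Step 10: x=[4.9953] v=[-2.0485]
Step 11: x=[4.7853] v=[-2.0999]
Step 12: x=[4.5738] v=[-2.1147]
Step 13: x=[4.3645] v=[-2.0928]
Step 14: x=[4.1611] v=[-2.0345]
Step 15: x=[3.9670] v=[-1.9408]
Step 16: x=[3.7857] v=[-1.8133]
Step 17: x=[3.6203] v=[-1.6543]
Step 18: x=[3.4737] v=[-1.4665]
Step 19: x=[3.3484] v=[-1.2532]
Step 20: x=[3.2466] v=[-1.0181]
Step 21: x=[3.1701] v=[-0.7653]
Step 22: x=[3.1202] v=[-0.4992]
Step 23: x=[3.0978] v=[-0.2245]
Step 24: x=[3.1032] v=[0.0541]
First v>=0 after going negative at step 24, time=2.4000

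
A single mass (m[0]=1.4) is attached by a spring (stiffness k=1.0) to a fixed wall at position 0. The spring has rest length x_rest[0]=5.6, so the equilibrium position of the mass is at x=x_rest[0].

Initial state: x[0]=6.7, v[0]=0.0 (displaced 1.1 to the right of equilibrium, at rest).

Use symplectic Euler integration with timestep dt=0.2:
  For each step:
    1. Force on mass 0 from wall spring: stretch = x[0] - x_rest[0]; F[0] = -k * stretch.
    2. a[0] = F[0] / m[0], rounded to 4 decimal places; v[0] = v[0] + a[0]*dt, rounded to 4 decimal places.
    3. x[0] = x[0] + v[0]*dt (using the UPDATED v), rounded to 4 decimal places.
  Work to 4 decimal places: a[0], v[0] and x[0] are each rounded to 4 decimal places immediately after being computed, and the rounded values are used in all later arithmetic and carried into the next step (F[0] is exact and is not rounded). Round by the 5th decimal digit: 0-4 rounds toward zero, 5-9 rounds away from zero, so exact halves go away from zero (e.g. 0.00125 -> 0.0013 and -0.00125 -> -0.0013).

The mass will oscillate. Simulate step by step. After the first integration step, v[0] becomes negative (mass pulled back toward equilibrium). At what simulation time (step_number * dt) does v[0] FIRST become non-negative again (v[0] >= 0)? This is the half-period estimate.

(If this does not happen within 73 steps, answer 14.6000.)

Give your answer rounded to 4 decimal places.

Step 0: x=[6.7000] v=[0.0000]
Step 1: x=[6.6686] v=[-0.1571]
Step 2: x=[6.6066] v=[-0.3098]
Step 3: x=[6.5159] v=[-0.4536]
Step 4: x=[6.3990] v=[-0.5844]
Step 5: x=[6.2593] v=[-0.6985]
Step 6: x=[6.1008] v=[-0.7927]
Step 7: x=[5.9280] v=[-0.8642]
Step 8: x=[5.7458] v=[-0.9111]
Step 9: x=[5.5594] v=[-0.9319]
Step 10: x=[5.3742] v=[-0.9261]
Step 11: x=[5.1954] v=[-0.8938]
Step 12: x=[5.0282] v=[-0.8360]
Step 13: x=[4.8773] v=[-0.7543]
Step 14: x=[4.7471] v=[-0.6511]
Step 15: x=[4.6412] v=[-0.5293]
Step 16: x=[4.5627] v=[-0.3923]
Step 17: x=[4.5139] v=[-0.2441]
Step 18: x=[4.4961] v=[-0.0889]
Step 19: x=[4.5099] v=[0.0688]
First v>=0 after going negative at step 19, time=3.8000

Answer: 3.8000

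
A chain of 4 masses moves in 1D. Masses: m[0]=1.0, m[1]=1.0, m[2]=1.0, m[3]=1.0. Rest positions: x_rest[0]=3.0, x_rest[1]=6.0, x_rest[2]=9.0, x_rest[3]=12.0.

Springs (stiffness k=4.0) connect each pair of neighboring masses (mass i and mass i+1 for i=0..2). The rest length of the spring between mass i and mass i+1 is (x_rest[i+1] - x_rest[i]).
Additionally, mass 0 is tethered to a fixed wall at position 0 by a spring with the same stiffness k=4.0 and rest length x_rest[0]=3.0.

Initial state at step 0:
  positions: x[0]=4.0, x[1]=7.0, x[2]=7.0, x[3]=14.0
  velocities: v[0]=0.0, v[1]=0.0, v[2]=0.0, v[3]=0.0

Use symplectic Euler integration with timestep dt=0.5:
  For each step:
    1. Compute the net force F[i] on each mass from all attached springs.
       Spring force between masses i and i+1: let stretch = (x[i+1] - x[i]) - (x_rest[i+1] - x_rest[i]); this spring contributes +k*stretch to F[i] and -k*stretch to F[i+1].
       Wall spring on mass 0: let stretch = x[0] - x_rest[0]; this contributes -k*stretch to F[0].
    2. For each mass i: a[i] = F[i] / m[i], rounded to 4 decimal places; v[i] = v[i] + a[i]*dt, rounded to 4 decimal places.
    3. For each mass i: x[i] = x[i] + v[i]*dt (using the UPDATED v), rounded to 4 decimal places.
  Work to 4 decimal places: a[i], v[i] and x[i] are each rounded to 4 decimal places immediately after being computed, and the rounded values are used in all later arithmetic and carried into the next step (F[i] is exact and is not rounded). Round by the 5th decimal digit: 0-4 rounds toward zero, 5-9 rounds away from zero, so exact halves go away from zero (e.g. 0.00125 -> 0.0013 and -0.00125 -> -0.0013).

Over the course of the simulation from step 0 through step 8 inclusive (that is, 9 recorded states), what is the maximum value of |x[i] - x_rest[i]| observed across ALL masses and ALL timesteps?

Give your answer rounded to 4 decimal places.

Answer: 5.0000

Derivation:
Step 0: x=[4.0000 7.0000 7.0000 14.0000] v=[0.0000 0.0000 0.0000 0.0000]
Step 1: x=[3.0000 4.0000 14.0000 10.0000] v=[-2.0000 -6.0000 14.0000 -8.0000]
Step 2: x=[0.0000 10.0000 7.0000 13.0000] v=[-6.0000 12.0000 -14.0000 6.0000]
Step 3: x=[7.0000 3.0000 9.0000 13.0000] v=[14.0000 -14.0000 4.0000 0.0000]
Step 4: x=[3.0000 6.0000 9.0000 12.0000] v=[-8.0000 6.0000 0.0000 -2.0000]
Step 5: x=[-1.0000 9.0000 9.0000 11.0000] v=[-8.0000 6.0000 0.0000 -2.0000]
Step 6: x=[6.0000 2.0000 11.0000 11.0000] v=[14.0000 -14.0000 4.0000 0.0000]
Step 7: x=[3.0000 8.0000 4.0000 14.0000] v=[-6.0000 12.0000 -14.0000 6.0000]
Step 8: x=[2.0000 5.0000 11.0000 10.0000] v=[-2.0000 -6.0000 14.0000 -8.0000]
Max displacement = 5.0000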